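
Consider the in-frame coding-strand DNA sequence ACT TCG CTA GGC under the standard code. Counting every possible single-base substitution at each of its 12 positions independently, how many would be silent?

13

Codon 1 (ACT, Thr): 3 synonymous substitutions.
Codon 2 (TCG, Ser): 3 synonymous substitutions.
Codon 3 (CTA, Leu): 4 synonymous substitutions.
Codon 4 (GGC, Gly): 3 synonymous substitutions.
Total: 3 + 3 + 4 + 3 = 13.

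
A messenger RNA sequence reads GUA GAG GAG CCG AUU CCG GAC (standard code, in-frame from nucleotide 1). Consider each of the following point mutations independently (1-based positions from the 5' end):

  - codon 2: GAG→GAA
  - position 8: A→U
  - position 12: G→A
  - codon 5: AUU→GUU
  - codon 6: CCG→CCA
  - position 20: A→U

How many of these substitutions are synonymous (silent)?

3

Codon 2: GAG (Glu) → GAA (Glu) — synonymous.
Codon 3: GAG (Glu) → GUG (Val) — missense.
Codon 4: CCG (Pro) → CCA (Pro) — synonymous.
Codon 5: AUU (Ile) → GUU (Val) — missense.
Codon 6: CCG (Pro) → CCA (Pro) — synonymous.
Codon 7: GAC (Asp) → GUC (Val) — missense.
Synonymous: 3 of 6.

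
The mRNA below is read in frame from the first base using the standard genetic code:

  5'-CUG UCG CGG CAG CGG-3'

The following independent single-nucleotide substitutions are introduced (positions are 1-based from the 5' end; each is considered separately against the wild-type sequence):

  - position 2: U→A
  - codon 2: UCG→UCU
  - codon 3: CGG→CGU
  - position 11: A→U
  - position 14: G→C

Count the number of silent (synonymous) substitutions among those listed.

2

Codon 1: CUG (Leu) → CAG (Gln) — missense.
Codon 2: UCG (Ser) → UCU (Ser) — synonymous.
Codon 3: CGG (Arg) → CGU (Arg) — synonymous.
Codon 4: CAG (Gln) → CUG (Leu) — missense.
Codon 5: CGG (Arg) → CCG (Pro) — missense.
Synonymous: 2 of 5.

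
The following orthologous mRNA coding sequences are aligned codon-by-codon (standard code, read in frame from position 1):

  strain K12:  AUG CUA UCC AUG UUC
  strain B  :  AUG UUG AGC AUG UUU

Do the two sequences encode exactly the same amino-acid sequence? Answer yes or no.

yes

Codon 1: AUG Met / AUG Met — identical.
Codon 2: CUA Leu / UUG Leu — synonymous.
Codon 3: UCC Ser / AGC Ser — synonymous.
Codon 4: AUG Met / AUG Met — identical.
Codon 5: UUC Phe / UUU Phe — synonymous.
Nonsynonymous differences: 0 → same protein.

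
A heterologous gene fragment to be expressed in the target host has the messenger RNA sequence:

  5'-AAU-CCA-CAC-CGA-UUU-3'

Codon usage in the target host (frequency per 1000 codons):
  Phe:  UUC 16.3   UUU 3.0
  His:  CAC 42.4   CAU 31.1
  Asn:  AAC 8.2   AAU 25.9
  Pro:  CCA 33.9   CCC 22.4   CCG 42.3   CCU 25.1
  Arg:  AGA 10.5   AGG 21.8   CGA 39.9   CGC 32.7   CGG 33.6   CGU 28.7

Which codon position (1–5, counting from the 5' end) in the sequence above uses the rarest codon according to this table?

5

Codon 1 AAU (Asn): 25.9 per 1000.
Codon 2 CCA (Pro): 33.9 per 1000.
Codon 3 CAC (His): 42.4 per 1000.
Codon 4 CGA (Arg): 39.9 per 1000.
Codon 5 UUU (Phe): 3.0 per 1000.
Lowest frequency is 3.0 at codon 5.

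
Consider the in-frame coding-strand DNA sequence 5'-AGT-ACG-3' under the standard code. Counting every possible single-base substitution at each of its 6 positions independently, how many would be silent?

4

Codon 1 (AGT, Ser): 1 synonymous substitution.
Codon 2 (ACG, Thr): 3 synonymous substitutions.
Total: 1 + 3 = 4.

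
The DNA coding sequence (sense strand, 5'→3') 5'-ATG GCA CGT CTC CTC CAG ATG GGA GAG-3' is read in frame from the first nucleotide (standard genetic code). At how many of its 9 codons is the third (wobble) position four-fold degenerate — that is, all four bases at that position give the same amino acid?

Codon 1 ATG (Met): third position 1-fold.
Codon 2 GCA (Ala): third position 4-fold.
Codon 3 CGT (Arg): third position 4-fold.
Codon 4 CTC (Leu): third position 4-fold.
Codon 5 CTC (Leu): third position 4-fold.
Codon 6 CAG (Gln): third position 2-fold.
Codon 7 ATG (Met): third position 1-fold.
Codon 8 GGA (Gly): third position 4-fold.
Codon 9 GAG (Glu): third position 2-fold.
Four-fold degenerate third positions: 5.

5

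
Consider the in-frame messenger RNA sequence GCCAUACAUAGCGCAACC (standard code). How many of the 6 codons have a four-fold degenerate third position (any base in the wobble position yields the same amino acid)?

3

Codon 1 GCC (Ala): third position 4-fold.
Codon 2 AUA (Ile): third position 3-fold.
Codon 3 CAU (His): third position 2-fold.
Codon 4 AGC (Ser): third position 2-fold.
Codon 5 GCA (Ala): third position 4-fold.
Codon 6 ACC (Thr): third position 4-fold.
Four-fold degenerate third positions: 3.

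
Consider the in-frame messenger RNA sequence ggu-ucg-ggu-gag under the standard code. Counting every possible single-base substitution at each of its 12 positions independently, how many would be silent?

10

Codon 1 (GGU, Gly): 3 synonymous substitutions.
Codon 2 (UCG, Ser): 3 synonymous substitutions.
Codon 3 (GGU, Gly): 3 synonymous substitutions.
Codon 4 (GAG, Glu): 1 synonymous substitution.
Total: 3 + 3 + 3 + 1 = 10.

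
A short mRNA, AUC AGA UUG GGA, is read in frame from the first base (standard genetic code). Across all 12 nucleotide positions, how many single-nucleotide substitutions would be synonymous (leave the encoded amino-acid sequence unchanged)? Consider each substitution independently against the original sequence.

Codon 1 (AUC, Ile): 2 synonymous substitutions.
Codon 2 (AGA, Arg): 2 synonymous substitutions.
Codon 3 (UUG, Leu): 2 synonymous substitutions.
Codon 4 (GGA, Gly): 3 synonymous substitutions.
Total: 2 + 2 + 2 + 3 = 9.

9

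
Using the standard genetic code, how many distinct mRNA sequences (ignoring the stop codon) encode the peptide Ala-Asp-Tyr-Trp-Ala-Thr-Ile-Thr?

3072

Ala: 4 codons.
Asp: 2 codons.
Tyr: 2 codons.
Trp: 1 codon.
Ala: 4 codons.
Thr: 4 codons.
Ile: 3 codons.
Thr: 4 codons.
4 × 2 × 2 × 1 × 4 × 4 × 3 × 4 = 3072.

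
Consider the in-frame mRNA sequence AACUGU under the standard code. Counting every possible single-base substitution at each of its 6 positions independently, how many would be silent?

Codon 1 (AAC, Asn): 1 synonymous substitution.
Codon 2 (UGU, Cys): 1 synonymous substitution.
Total: 1 + 1 = 2.

2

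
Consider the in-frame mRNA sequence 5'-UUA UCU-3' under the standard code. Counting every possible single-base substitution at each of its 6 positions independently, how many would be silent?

Codon 1 (UUA, Leu): 2 synonymous substitutions.
Codon 2 (UCU, Ser): 3 synonymous substitutions.
Total: 2 + 3 = 5.

5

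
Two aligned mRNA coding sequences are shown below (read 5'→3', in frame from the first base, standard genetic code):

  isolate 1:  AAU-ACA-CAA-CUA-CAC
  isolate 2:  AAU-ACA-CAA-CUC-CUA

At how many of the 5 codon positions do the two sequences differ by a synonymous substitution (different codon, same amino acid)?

Codon 1: AAU Asn / AAU Asn — identical.
Codon 2: ACA Thr / ACA Thr — identical.
Codon 3: CAA Gln / CAA Gln — identical.
Codon 4: CUA Leu / CUC Leu — synonymous.
Codon 5: CAC His / CUA Leu — nonsynonymous.
Synonymous differences: 1.

1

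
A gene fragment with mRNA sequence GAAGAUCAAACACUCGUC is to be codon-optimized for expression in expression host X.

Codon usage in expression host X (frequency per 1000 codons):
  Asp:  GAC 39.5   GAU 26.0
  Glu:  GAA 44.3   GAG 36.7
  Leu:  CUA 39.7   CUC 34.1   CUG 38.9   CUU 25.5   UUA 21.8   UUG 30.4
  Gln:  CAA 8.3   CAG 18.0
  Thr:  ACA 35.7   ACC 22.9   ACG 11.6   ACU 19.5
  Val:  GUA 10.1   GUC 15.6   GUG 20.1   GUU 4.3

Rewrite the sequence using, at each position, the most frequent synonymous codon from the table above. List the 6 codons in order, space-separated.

Codon 1 (Glu): best is GAA at 44.3.
Codon 2 (Asp): best is GAC at 39.5.
Codon 3 (Gln): best is CAG at 18.0.
Codon 4 (Thr): best is ACA at 35.7.
Codon 5 (Leu): best is CUA at 39.7.
Codon 6 (Val): best is GUG at 20.1.

GAA GAC CAG ACA CUA GUG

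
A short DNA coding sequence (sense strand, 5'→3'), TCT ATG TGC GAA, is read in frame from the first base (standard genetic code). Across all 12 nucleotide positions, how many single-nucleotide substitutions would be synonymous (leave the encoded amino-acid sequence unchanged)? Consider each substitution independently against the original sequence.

Codon 1 (TCT, Ser): 3 synonymous substitutions.
Codon 2 (ATG, Met): 0 synonymous substitutions.
Codon 3 (TGC, Cys): 1 synonymous substitution.
Codon 4 (GAA, Glu): 1 synonymous substitution.
Total: 3 + 0 + 1 + 1 = 5.

5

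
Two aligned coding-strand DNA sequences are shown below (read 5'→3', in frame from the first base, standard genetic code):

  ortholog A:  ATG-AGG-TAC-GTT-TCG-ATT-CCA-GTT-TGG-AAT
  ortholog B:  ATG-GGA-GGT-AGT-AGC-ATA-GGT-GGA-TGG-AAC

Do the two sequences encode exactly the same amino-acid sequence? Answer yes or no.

no

Codon 1: ATG Met / ATG Met — identical.
Codon 2: AGG Arg / GGA Gly — nonsynonymous.
Codon 3: TAC Tyr / GGT Gly — nonsynonymous.
Codon 4: GTT Val / AGT Ser — nonsynonymous.
Codon 5: TCG Ser / AGC Ser — synonymous.
Codon 6: ATT Ile / ATA Ile — synonymous.
Codon 7: CCA Pro / GGT Gly — nonsynonymous.
Codon 8: GTT Val / GGA Gly — nonsynonymous.
Codon 9: TGG Trp / TGG Trp — identical.
Codon 10: AAT Asn / AAC Asn — synonymous.
Nonsynonymous differences: 5 → different protein.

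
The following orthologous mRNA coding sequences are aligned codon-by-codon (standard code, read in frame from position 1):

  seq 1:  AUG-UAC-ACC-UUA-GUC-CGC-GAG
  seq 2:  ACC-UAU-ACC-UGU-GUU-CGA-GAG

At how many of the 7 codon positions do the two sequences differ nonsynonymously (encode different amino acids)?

Codon 1: AUG Met / ACC Thr — nonsynonymous.
Codon 2: UAC Tyr / UAU Tyr — synonymous.
Codon 3: ACC Thr / ACC Thr — identical.
Codon 4: UUA Leu / UGU Cys — nonsynonymous.
Codon 5: GUC Val / GUU Val — synonymous.
Codon 6: CGC Arg / CGA Arg — synonymous.
Codon 7: GAG Glu / GAG Glu — identical.
Nonsynonymous differences: 2.

2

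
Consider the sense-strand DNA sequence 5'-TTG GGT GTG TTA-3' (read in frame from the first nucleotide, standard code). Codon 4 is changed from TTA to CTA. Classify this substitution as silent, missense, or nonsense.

Position 10 falls in codon 4: TTA → Leu.
After the substitution the codon is CTA → Leu.
Both encode Leu, so the change is synonymous.

silent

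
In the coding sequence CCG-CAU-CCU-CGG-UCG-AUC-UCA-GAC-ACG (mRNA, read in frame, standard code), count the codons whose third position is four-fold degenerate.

6

Codon 1 CCG (Pro): third position 4-fold.
Codon 2 CAU (His): third position 2-fold.
Codon 3 CCU (Pro): third position 4-fold.
Codon 4 CGG (Arg): third position 4-fold.
Codon 5 UCG (Ser): third position 4-fold.
Codon 6 AUC (Ile): third position 3-fold.
Codon 7 UCA (Ser): third position 4-fold.
Codon 8 GAC (Asp): third position 2-fold.
Codon 9 ACG (Thr): third position 4-fold.
Four-fold degenerate third positions: 6.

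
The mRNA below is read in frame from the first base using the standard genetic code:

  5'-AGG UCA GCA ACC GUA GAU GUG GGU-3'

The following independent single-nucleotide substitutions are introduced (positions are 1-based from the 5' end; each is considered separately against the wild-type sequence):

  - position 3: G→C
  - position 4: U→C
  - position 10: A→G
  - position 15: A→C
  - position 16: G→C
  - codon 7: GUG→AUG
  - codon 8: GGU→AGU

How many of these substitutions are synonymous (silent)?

1

Codon 1: AGG (Arg) → AGC (Ser) — missense.
Codon 2: UCA (Ser) → CCA (Pro) — missense.
Codon 4: ACC (Thr) → GCC (Ala) — missense.
Codon 5: GUA (Val) → GUC (Val) — synonymous.
Codon 6: GAU (Asp) → CAU (His) — missense.
Codon 7: GUG (Val) → AUG (Met) — missense.
Codon 8: GGU (Gly) → AGU (Ser) — missense.
Synonymous: 1 of 7.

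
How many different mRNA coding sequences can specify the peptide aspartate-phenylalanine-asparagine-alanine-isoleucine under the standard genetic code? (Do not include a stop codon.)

Asp: 2 codons.
Phe: 2 codons.
Asn: 2 codons.
Ala: 4 codons.
Ile: 3 codons.
2 × 2 × 2 × 4 × 3 = 96.

96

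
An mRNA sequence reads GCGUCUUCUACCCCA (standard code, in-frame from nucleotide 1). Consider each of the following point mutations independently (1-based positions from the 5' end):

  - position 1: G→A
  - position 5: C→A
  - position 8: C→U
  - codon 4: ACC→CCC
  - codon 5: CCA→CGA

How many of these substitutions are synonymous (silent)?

0

Codon 1: GCG (Ala) → ACG (Thr) — missense.
Codon 2: UCU (Ser) → UAU (Tyr) — missense.
Codon 3: UCU (Ser) → UUU (Phe) — missense.
Codon 4: ACC (Thr) → CCC (Pro) — missense.
Codon 5: CCA (Pro) → CGA (Arg) — missense.
Synonymous: 0 of 5.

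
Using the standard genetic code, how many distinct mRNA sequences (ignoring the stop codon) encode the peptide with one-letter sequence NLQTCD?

384

Asn: 2 codons.
Leu: 6 codons.
Gln: 2 codons.
Thr: 4 codons.
Cys: 2 codons.
Asp: 2 codons.
2 × 6 × 2 × 4 × 2 × 2 = 384.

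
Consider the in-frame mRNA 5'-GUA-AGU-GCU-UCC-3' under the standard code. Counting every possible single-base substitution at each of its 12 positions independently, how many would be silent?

Codon 1 (GUA, Val): 3 synonymous substitutions.
Codon 2 (AGU, Ser): 1 synonymous substitution.
Codon 3 (GCU, Ala): 3 synonymous substitutions.
Codon 4 (UCC, Ser): 3 synonymous substitutions.
Total: 3 + 1 + 3 + 3 = 10.

10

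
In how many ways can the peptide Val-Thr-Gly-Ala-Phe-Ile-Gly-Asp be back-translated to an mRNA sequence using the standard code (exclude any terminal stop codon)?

Val: 4 codons.
Thr: 4 codons.
Gly: 4 codons.
Ala: 4 codons.
Phe: 2 codons.
Ile: 3 codons.
Gly: 4 codons.
Asp: 2 codons.
4 × 4 × 4 × 4 × 2 × 3 × 4 × 2 = 12288.

12288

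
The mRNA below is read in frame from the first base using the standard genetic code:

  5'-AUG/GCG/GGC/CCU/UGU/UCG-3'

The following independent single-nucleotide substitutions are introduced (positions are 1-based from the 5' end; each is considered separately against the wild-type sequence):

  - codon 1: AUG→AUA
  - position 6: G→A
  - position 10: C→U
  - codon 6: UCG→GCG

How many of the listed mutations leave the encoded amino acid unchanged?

Codon 1: AUG (Met) → AUA (Ile) — missense.
Codon 2: GCG (Ala) → GCA (Ala) — synonymous.
Codon 4: CCU (Pro) → UCU (Ser) — missense.
Codon 6: UCG (Ser) → GCG (Ala) — missense.
Synonymous: 1 of 4.

1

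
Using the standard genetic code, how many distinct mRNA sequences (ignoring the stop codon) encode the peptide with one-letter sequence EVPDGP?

1024

Glu: 2 codons.
Val: 4 codons.
Pro: 4 codons.
Asp: 2 codons.
Gly: 4 codons.
Pro: 4 codons.
2 × 4 × 4 × 2 × 4 × 4 = 1024.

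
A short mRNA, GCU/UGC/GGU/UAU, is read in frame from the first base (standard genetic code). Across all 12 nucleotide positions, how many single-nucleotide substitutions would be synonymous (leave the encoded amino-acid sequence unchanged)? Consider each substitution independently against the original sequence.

Codon 1 (GCU, Ala): 3 synonymous substitutions.
Codon 2 (UGC, Cys): 1 synonymous substitution.
Codon 3 (GGU, Gly): 3 synonymous substitutions.
Codon 4 (UAU, Tyr): 1 synonymous substitution.
Total: 3 + 1 + 3 + 1 = 8.

8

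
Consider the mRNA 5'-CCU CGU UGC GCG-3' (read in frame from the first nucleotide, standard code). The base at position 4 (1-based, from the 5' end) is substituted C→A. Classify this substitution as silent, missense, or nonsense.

Position 4 falls in codon 2: CGU → Arg.
After the substitution the codon is AGU → Ser.
Arg ≠ Ser, so this is a missense mutation.

missense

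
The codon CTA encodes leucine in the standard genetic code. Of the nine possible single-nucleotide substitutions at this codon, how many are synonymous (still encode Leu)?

Position 1: TTA → 1 synonymous.
Position 2: none → 0 synonymous.
Position 3: CTT, CTC, CTG → 3 synonymous.
Total: 1 + 0 + 3 = 4.

4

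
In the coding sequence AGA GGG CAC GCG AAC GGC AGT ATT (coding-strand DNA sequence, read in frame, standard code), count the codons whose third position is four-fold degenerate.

Codon 1 AGA (Arg): third position 2-fold.
Codon 2 GGG (Gly): third position 4-fold.
Codon 3 CAC (His): third position 2-fold.
Codon 4 GCG (Ala): third position 4-fold.
Codon 5 AAC (Asn): third position 2-fold.
Codon 6 GGC (Gly): third position 4-fold.
Codon 7 AGT (Ser): third position 2-fold.
Codon 8 ATT (Ile): third position 3-fold.
Four-fold degenerate third positions: 3.

3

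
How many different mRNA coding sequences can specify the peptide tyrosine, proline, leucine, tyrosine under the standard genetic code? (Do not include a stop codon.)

96

Tyr: 2 codons.
Pro: 4 codons.
Leu: 6 codons.
Tyr: 2 codons.
2 × 4 × 6 × 2 = 96.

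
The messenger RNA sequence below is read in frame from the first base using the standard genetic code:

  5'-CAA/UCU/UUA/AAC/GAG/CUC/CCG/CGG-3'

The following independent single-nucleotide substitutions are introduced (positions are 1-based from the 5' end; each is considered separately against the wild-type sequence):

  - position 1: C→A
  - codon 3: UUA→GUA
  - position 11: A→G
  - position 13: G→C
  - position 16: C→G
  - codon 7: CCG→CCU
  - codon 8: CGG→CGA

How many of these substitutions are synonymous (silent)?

Codon 1: CAA (Gln) → AAA (Lys) — missense.
Codon 3: UUA (Leu) → GUA (Val) — missense.
Codon 4: AAC (Asn) → AGC (Ser) — missense.
Codon 5: GAG (Glu) → CAG (Gln) — missense.
Codon 6: CUC (Leu) → GUC (Val) — missense.
Codon 7: CCG (Pro) → CCU (Pro) — synonymous.
Codon 8: CGG (Arg) → CGA (Arg) — synonymous.
Synonymous: 2 of 7.

2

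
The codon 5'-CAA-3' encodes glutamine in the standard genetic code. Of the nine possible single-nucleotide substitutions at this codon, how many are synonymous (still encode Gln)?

1

Position 1: none → 0 synonymous.
Position 2: none → 0 synonymous.
Position 3: CAG → 1 synonymous.
Total: 0 + 0 + 1 = 1.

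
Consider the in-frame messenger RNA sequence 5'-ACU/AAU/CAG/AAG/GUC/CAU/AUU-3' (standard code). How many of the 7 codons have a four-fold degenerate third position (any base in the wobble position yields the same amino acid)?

2

Codon 1 ACU (Thr): third position 4-fold.
Codon 2 AAU (Asn): third position 2-fold.
Codon 3 CAG (Gln): third position 2-fold.
Codon 4 AAG (Lys): third position 2-fold.
Codon 5 GUC (Val): third position 4-fold.
Codon 6 CAU (His): third position 2-fold.
Codon 7 AUU (Ile): third position 3-fold.
Four-fold degenerate third positions: 2.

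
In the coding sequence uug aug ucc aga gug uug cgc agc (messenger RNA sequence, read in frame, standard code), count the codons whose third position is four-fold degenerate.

3

Codon 1 UUG (Leu): third position 2-fold.
Codon 2 AUG (Met): third position 1-fold.
Codon 3 UCC (Ser): third position 4-fold.
Codon 4 AGA (Arg): third position 2-fold.
Codon 5 GUG (Val): third position 4-fold.
Codon 6 UUG (Leu): third position 2-fold.
Codon 7 CGC (Arg): third position 4-fold.
Codon 8 AGC (Ser): third position 2-fold.
Four-fold degenerate third positions: 3.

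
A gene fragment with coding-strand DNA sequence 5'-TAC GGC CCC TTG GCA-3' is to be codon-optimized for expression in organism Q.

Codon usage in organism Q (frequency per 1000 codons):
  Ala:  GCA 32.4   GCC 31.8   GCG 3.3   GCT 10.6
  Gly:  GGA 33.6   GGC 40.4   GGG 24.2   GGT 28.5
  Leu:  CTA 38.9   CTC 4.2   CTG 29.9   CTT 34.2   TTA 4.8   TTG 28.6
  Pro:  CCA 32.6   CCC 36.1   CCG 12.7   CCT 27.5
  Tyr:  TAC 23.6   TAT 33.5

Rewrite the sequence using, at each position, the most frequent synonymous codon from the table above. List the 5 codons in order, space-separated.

Codon 1 (Tyr): best is TAT at 33.5.
Codon 2 (Gly): best is GGC at 40.4.
Codon 3 (Pro): best is CCC at 36.1.
Codon 4 (Leu): best is CTA at 38.9.
Codon 5 (Ala): best is GCA at 32.4.

TAT GGC CCC CTA GCA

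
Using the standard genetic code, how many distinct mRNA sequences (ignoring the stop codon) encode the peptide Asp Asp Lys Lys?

16

Asp: 2 codons.
Asp: 2 codons.
Lys: 2 codons.
Lys: 2 codons.
2 × 2 × 2 × 2 = 16.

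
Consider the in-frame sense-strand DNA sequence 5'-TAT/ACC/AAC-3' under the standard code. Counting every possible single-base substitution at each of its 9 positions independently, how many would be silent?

5

Codon 1 (TAT, Tyr): 1 synonymous substitution.
Codon 2 (ACC, Thr): 3 synonymous substitutions.
Codon 3 (AAC, Asn): 1 synonymous substitution.
Total: 1 + 3 + 1 = 5.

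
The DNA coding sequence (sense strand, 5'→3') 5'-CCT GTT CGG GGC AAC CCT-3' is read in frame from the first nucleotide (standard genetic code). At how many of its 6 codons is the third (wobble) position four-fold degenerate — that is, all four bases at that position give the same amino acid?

5

Codon 1 CCT (Pro): third position 4-fold.
Codon 2 GTT (Val): third position 4-fold.
Codon 3 CGG (Arg): third position 4-fold.
Codon 4 GGC (Gly): third position 4-fold.
Codon 5 AAC (Asn): third position 2-fold.
Codon 6 CCT (Pro): third position 4-fold.
Four-fold degenerate third positions: 5.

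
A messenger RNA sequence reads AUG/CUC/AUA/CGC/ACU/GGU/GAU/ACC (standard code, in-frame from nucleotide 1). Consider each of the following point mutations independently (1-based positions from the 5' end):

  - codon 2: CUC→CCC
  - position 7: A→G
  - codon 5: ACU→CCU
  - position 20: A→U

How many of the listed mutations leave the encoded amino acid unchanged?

Codon 2: CUC (Leu) → CCC (Pro) — missense.
Codon 3: AUA (Ile) → GUA (Val) — missense.
Codon 5: ACU (Thr) → CCU (Pro) — missense.
Codon 7: GAU (Asp) → GUU (Val) — missense.
Synonymous: 0 of 4.

0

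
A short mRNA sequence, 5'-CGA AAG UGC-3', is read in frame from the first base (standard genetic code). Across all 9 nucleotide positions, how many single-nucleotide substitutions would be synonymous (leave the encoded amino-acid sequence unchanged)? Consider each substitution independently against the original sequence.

6

Codon 1 (CGA, Arg): 4 synonymous substitutions.
Codon 2 (AAG, Lys): 1 synonymous substitution.
Codon 3 (UGC, Cys): 1 synonymous substitution.
Total: 4 + 1 + 1 = 6.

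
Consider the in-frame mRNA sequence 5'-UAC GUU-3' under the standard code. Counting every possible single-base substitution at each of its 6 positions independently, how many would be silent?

Codon 1 (UAC, Tyr): 1 synonymous substitution.
Codon 2 (GUU, Val): 3 synonymous substitutions.
Total: 1 + 3 = 4.

4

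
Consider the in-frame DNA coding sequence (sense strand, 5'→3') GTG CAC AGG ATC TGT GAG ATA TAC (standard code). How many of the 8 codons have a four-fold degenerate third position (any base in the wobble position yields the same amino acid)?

Codon 1 GTG (Val): third position 4-fold.
Codon 2 CAC (His): third position 2-fold.
Codon 3 AGG (Arg): third position 2-fold.
Codon 4 ATC (Ile): third position 3-fold.
Codon 5 TGT (Cys): third position 2-fold.
Codon 6 GAG (Glu): third position 2-fold.
Codon 7 ATA (Ile): third position 3-fold.
Codon 8 TAC (Tyr): third position 2-fold.
Four-fold degenerate third positions: 1.

1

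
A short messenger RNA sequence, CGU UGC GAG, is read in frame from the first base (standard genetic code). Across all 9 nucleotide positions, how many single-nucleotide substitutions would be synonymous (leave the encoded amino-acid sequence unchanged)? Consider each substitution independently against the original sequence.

5

Codon 1 (CGU, Arg): 3 synonymous substitutions.
Codon 2 (UGC, Cys): 1 synonymous substitution.
Codon 3 (GAG, Glu): 1 synonymous substitution.
Total: 3 + 1 + 1 = 5.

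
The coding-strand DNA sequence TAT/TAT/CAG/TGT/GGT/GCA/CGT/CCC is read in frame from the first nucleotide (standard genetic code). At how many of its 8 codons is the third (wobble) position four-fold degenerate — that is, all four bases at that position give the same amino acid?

4

Codon 1 TAT (Tyr): third position 2-fold.
Codon 2 TAT (Tyr): third position 2-fold.
Codon 3 CAG (Gln): third position 2-fold.
Codon 4 TGT (Cys): third position 2-fold.
Codon 5 GGT (Gly): third position 4-fold.
Codon 6 GCA (Ala): third position 4-fold.
Codon 7 CGT (Arg): third position 4-fold.
Codon 8 CCC (Pro): third position 4-fold.
Four-fold degenerate third positions: 4.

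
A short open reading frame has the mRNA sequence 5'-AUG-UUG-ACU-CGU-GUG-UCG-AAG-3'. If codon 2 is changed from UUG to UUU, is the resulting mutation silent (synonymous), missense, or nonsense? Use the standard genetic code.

Position 6 falls in codon 2: UUG → Leu.
After the substitution the codon is UUU → Phe.
Leu ≠ Phe, so this is a missense mutation.

missense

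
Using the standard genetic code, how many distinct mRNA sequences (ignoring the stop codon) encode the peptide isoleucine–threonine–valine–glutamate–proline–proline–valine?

6144

Ile: 3 codons.
Thr: 4 codons.
Val: 4 codons.
Glu: 2 codons.
Pro: 4 codons.
Pro: 4 codons.
Val: 4 codons.
3 × 4 × 4 × 2 × 4 × 4 × 4 = 6144.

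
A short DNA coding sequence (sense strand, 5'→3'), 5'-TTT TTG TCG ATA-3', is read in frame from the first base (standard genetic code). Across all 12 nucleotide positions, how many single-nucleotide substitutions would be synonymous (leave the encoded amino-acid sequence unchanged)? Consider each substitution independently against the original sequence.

Codon 1 (TTT, Phe): 1 synonymous substitution.
Codon 2 (TTG, Leu): 2 synonymous substitutions.
Codon 3 (TCG, Ser): 3 synonymous substitutions.
Codon 4 (ATA, Ile): 2 synonymous substitutions.
Total: 1 + 2 + 3 + 2 = 8.

8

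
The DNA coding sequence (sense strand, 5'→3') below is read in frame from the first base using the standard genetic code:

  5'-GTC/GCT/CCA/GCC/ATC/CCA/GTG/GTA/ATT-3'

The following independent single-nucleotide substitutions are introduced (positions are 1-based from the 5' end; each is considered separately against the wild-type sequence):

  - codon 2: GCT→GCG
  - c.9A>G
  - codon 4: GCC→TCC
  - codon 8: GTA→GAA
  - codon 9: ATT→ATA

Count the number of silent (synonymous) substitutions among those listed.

3

Codon 2: GCT (Ala) → GCG (Ala) — synonymous.
Codon 3: CCA (Pro) → CCG (Pro) — synonymous.
Codon 4: GCC (Ala) → TCC (Ser) — missense.
Codon 8: GTA (Val) → GAA (Glu) — missense.
Codon 9: ATT (Ile) → ATA (Ile) — synonymous.
Synonymous: 3 of 5.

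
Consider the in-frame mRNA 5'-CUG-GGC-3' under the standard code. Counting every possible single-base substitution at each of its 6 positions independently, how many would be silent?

7

Codon 1 (CUG, Leu): 4 synonymous substitutions.
Codon 2 (GGC, Gly): 3 synonymous substitutions.
Total: 4 + 3 = 7.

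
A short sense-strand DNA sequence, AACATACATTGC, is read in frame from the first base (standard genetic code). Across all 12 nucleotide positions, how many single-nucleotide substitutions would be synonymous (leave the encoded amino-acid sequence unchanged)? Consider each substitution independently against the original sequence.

5

Codon 1 (AAC, Asn): 1 synonymous substitution.
Codon 2 (ATA, Ile): 2 synonymous substitutions.
Codon 3 (CAT, His): 1 synonymous substitution.
Codon 4 (TGC, Cys): 1 synonymous substitution.
Total: 1 + 2 + 1 + 1 = 5.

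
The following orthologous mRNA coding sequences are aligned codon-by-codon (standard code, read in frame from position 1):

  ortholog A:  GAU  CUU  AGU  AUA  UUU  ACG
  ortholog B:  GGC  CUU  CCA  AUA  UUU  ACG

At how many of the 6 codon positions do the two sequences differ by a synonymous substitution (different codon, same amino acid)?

0

Codon 1: GAU Asp / GGC Gly — nonsynonymous.
Codon 2: CUU Leu / CUU Leu — identical.
Codon 3: AGU Ser / CCA Pro — nonsynonymous.
Codon 4: AUA Ile / AUA Ile — identical.
Codon 5: UUU Phe / UUU Phe — identical.
Codon 6: ACG Thr / ACG Thr — identical.
Synonymous differences: 0.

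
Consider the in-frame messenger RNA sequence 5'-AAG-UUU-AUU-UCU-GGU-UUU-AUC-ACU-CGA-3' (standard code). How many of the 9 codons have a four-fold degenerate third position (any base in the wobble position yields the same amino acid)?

Codon 1 AAG (Lys): third position 2-fold.
Codon 2 UUU (Phe): third position 2-fold.
Codon 3 AUU (Ile): third position 3-fold.
Codon 4 UCU (Ser): third position 4-fold.
Codon 5 GGU (Gly): third position 4-fold.
Codon 6 UUU (Phe): third position 2-fold.
Codon 7 AUC (Ile): third position 3-fold.
Codon 8 ACU (Thr): third position 4-fold.
Codon 9 CGA (Arg): third position 4-fold.
Four-fold degenerate third positions: 4.

4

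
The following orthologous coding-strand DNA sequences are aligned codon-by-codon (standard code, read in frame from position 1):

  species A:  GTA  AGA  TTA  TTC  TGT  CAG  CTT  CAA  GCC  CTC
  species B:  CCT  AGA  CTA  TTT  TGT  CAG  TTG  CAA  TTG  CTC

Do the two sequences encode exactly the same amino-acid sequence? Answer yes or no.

no

Codon 1: GTA Val / CCT Pro — nonsynonymous.
Codon 2: AGA Arg / AGA Arg — identical.
Codon 3: TTA Leu / CTA Leu — synonymous.
Codon 4: TTC Phe / TTT Phe — synonymous.
Codon 5: TGT Cys / TGT Cys — identical.
Codon 6: CAG Gln / CAG Gln — identical.
Codon 7: CTT Leu / TTG Leu — synonymous.
Codon 8: CAA Gln / CAA Gln — identical.
Codon 9: GCC Ala / TTG Leu — nonsynonymous.
Codon 10: CTC Leu / CTC Leu — identical.
Nonsynonymous differences: 2 → different protein.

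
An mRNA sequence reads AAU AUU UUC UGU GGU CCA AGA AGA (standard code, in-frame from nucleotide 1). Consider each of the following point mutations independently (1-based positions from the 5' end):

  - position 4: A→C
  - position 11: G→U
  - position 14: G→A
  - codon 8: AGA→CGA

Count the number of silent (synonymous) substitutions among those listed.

1

Codon 2: AUU (Ile) → CUU (Leu) — missense.
Codon 4: UGU (Cys) → UUU (Phe) — missense.
Codon 5: GGU (Gly) → GAU (Asp) — missense.
Codon 8: AGA (Arg) → CGA (Arg) — synonymous.
Synonymous: 1 of 4.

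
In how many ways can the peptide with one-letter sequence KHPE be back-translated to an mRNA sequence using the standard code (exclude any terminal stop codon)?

32

Lys: 2 codons.
His: 2 codons.
Pro: 4 codons.
Glu: 2 codons.
2 × 2 × 4 × 2 = 32.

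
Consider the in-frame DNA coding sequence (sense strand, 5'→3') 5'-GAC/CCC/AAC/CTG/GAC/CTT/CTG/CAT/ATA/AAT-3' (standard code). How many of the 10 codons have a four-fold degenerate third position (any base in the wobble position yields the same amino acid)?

4

Codon 1 GAC (Asp): third position 2-fold.
Codon 2 CCC (Pro): third position 4-fold.
Codon 3 AAC (Asn): third position 2-fold.
Codon 4 CTG (Leu): third position 4-fold.
Codon 5 GAC (Asp): third position 2-fold.
Codon 6 CTT (Leu): third position 4-fold.
Codon 7 CTG (Leu): third position 4-fold.
Codon 8 CAT (His): third position 2-fold.
Codon 9 ATA (Ile): third position 3-fold.
Codon 10 AAT (Asn): third position 2-fold.
Four-fold degenerate third positions: 4.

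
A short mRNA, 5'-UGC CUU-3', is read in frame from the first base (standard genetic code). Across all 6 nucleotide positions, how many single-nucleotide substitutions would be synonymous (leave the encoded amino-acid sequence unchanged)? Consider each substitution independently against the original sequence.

4

Codon 1 (UGC, Cys): 1 synonymous substitution.
Codon 2 (CUU, Leu): 3 synonymous substitutions.
Total: 1 + 3 = 4.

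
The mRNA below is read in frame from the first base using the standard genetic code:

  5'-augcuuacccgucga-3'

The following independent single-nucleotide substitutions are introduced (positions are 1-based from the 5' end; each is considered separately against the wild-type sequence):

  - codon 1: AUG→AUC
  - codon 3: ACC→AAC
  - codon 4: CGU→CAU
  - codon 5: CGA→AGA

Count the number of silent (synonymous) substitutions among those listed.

1

Codon 1: AUG (Met) → AUC (Ile) — missense.
Codon 3: ACC (Thr) → AAC (Asn) — missense.
Codon 4: CGU (Arg) → CAU (His) — missense.
Codon 5: CGA (Arg) → AGA (Arg) — synonymous.
Synonymous: 1 of 4.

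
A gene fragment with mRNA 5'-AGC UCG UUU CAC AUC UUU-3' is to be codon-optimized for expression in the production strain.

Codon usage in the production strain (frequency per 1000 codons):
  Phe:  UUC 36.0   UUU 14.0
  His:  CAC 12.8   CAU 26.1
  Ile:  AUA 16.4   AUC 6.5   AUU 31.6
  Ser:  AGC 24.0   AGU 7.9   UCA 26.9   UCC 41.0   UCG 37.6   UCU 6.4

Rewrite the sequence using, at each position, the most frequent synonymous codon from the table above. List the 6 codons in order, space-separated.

Codon 1 (Ser): best is UCC at 41.0.
Codon 2 (Ser): best is UCC at 41.0.
Codon 3 (Phe): best is UUC at 36.0.
Codon 4 (His): best is CAU at 26.1.
Codon 5 (Ile): best is AUU at 31.6.
Codon 6 (Phe): best is UUC at 36.0.

UCC UCC UUC CAU AUU UUC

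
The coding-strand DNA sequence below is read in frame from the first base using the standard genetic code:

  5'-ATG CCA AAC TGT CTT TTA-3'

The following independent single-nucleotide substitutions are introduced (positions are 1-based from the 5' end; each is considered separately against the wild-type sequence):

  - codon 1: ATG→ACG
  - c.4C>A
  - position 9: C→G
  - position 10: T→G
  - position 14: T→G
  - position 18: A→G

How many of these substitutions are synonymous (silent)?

Codon 1: ATG (Met) → ACG (Thr) — missense.
Codon 2: CCA (Pro) → ACA (Thr) — missense.
Codon 3: AAC (Asn) → AAG (Lys) — missense.
Codon 4: TGT (Cys) → GGT (Gly) — missense.
Codon 5: CTT (Leu) → CGT (Arg) — missense.
Codon 6: TTA (Leu) → TTG (Leu) — synonymous.
Synonymous: 1 of 6.

1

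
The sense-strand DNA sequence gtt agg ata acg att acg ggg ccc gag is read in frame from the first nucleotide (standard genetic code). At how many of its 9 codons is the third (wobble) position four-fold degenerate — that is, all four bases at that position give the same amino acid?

Codon 1 GTT (Val): third position 4-fold.
Codon 2 AGG (Arg): third position 2-fold.
Codon 3 ATA (Ile): third position 3-fold.
Codon 4 ACG (Thr): third position 4-fold.
Codon 5 ATT (Ile): third position 3-fold.
Codon 6 ACG (Thr): third position 4-fold.
Codon 7 GGG (Gly): third position 4-fold.
Codon 8 CCC (Pro): third position 4-fold.
Codon 9 GAG (Glu): third position 2-fold.
Four-fold degenerate third positions: 5.

5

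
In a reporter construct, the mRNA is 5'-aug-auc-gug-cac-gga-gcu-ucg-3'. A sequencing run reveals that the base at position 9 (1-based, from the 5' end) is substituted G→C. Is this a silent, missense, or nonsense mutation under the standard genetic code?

Position 9 falls in codon 3: GUG → Val.
After the substitution the codon is GUC → Val.
Both encode Val, so the change is synonymous.

silent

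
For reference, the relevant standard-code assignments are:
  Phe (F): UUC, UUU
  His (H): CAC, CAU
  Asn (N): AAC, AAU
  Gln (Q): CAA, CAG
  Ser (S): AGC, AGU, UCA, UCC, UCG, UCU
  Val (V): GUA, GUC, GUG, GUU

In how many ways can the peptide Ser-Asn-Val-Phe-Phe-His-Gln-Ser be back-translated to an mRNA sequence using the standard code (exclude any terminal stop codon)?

4608

Ser: 6 codons.
Asn: 2 codons.
Val: 4 codons.
Phe: 2 codons.
Phe: 2 codons.
His: 2 codons.
Gln: 2 codons.
Ser: 6 codons.
6 × 2 × 4 × 2 × 2 × 2 × 2 × 6 = 4608.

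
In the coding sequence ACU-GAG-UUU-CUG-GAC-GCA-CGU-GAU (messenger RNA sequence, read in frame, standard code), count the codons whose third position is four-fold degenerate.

Codon 1 ACU (Thr): third position 4-fold.
Codon 2 GAG (Glu): third position 2-fold.
Codon 3 UUU (Phe): third position 2-fold.
Codon 4 CUG (Leu): third position 4-fold.
Codon 5 GAC (Asp): third position 2-fold.
Codon 6 GCA (Ala): third position 4-fold.
Codon 7 CGU (Arg): third position 4-fold.
Codon 8 GAU (Asp): third position 2-fold.
Four-fold degenerate third positions: 4.

4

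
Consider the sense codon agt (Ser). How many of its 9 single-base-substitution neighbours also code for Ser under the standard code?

Position 1: none → 0 synonymous.
Position 2: none → 0 synonymous.
Position 3: AGC → 1 synonymous.
Total: 0 + 0 + 1 = 1.

1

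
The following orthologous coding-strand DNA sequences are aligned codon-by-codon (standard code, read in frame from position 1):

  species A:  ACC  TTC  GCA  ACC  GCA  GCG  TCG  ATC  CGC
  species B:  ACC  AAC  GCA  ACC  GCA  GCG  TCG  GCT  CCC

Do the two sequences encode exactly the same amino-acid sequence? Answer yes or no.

no

Codon 1: ACC Thr / ACC Thr — identical.
Codon 2: TTC Phe / AAC Asn — nonsynonymous.
Codon 3: GCA Ala / GCA Ala — identical.
Codon 4: ACC Thr / ACC Thr — identical.
Codon 5: GCA Ala / GCA Ala — identical.
Codon 6: GCG Ala / GCG Ala — identical.
Codon 7: TCG Ser / TCG Ser — identical.
Codon 8: ATC Ile / GCT Ala — nonsynonymous.
Codon 9: CGC Arg / CCC Pro — nonsynonymous.
Nonsynonymous differences: 3 → different protein.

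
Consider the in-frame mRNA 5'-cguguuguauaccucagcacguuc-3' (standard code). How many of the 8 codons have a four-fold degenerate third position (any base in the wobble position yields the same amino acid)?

Codon 1 CGU (Arg): third position 4-fold.
Codon 2 GUU (Val): third position 4-fold.
Codon 3 GUA (Val): third position 4-fold.
Codon 4 UAC (Tyr): third position 2-fold.
Codon 5 CUC (Leu): third position 4-fold.
Codon 6 AGC (Ser): third position 2-fold.
Codon 7 ACG (Thr): third position 4-fold.
Codon 8 UUC (Phe): third position 2-fold.
Four-fold degenerate third positions: 5.

5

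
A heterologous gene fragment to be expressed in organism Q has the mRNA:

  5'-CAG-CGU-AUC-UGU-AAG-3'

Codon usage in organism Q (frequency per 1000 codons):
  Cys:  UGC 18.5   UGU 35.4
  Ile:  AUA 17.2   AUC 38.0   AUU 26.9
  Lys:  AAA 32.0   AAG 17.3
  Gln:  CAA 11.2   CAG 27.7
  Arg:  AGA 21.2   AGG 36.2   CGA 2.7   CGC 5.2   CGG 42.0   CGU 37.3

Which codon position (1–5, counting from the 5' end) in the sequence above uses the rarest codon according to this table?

Codon 1 CAG (Gln): 27.7 per 1000.
Codon 2 CGU (Arg): 37.3 per 1000.
Codon 3 AUC (Ile): 38.0 per 1000.
Codon 4 UGU (Cys): 35.4 per 1000.
Codon 5 AAG (Lys): 17.3 per 1000.
Lowest frequency is 17.3 at codon 5.

5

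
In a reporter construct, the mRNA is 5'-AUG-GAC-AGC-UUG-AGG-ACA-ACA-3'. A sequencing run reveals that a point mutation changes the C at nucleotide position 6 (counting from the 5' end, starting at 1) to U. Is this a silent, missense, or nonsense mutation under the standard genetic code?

Position 6 falls in codon 2: GAC → Asp.
After the substitution the codon is GAU → Asp.
Both encode Asp, so the change is synonymous.

silent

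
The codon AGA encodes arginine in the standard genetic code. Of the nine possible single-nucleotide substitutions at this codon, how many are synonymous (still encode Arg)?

2

Position 1: CGA → 1 synonymous.
Position 2: none → 0 synonymous.
Position 3: AGG → 1 synonymous.
Total: 1 + 0 + 1 = 2.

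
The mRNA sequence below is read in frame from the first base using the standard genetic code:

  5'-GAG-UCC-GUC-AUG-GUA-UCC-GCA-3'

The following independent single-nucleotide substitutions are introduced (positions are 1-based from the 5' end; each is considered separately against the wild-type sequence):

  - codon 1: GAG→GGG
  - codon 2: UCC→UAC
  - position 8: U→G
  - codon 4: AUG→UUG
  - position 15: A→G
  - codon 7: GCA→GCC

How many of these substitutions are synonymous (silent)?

Codon 1: GAG (Glu) → GGG (Gly) — missense.
Codon 2: UCC (Ser) → UAC (Tyr) — missense.
Codon 3: GUC (Val) → GGC (Gly) — missense.
Codon 4: AUG (Met) → UUG (Leu) — missense.
Codon 5: GUA (Val) → GUG (Val) — synonymous.
Codon 7: GCA (Ala) → GCC (Ala) — synonymous.
Synonymous: 2 of 6.

2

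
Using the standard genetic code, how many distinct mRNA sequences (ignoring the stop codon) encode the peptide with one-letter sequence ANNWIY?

Ala: 4 codons.
Asn: 2 codons.
Asn: 2 codons.
Trp: 1 codon.
Ile: 3 codons.
Tyr: 2 codons.
4 × 2 × 2 × 1 × 3 × 2 = 96.

96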